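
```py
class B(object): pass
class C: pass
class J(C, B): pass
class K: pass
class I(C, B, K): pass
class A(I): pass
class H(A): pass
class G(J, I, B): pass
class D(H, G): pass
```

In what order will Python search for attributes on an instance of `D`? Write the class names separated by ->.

D -> H -> A -> G -> J -> I -> C -> B -> K -> object

L[D] = D + merge(L[H], L[G], [H G])
  take H:  [H A I C B K object] + [G J I C B K object] + [H G]
  take A:  [A I C B K object] + [G J I C B K object] + [G]
  take G:  [I C B K object] + [G J I C B K object] + [G]
  take J:  [I C B K object] + [J I C B K object]
  take I:  [I C B K object] + [I C B K object]
  take C:  [C B K object] + [C B K object]
  take B:  [B K object] + [B K object]
  take K:  [K object] + [K object]
  take object:  [object] + [object]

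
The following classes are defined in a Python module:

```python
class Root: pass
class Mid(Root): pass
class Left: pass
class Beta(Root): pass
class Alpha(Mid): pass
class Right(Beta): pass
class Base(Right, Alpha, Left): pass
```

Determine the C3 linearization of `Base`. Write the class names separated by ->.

Base -> Right -> Beta -> Alpha -> Mid -> Root -> Left -> object

L[Base] = Base + merge(L[Right], L[Alpha], L[Left], [Right Alpha Left])
  take Right:  [Right Beta Root object] + [Alpha Mid Root object] + [Left object] + [Right Alpha Left]
  take Beta:  [Beta Root object] + [Alpha Mid Root object] + [Left object] + [Alpha Left]
  take Alpha:  [Root object] + [Alpha Mid Root object] + [Left object] + [Alpha Left]
  take Mid:  [Root object] + [Mid Root object] + [Left object] + [Left]
  take Root:  [Root object] + [Root object] + [Left object] + [Left]
  take Left:  [object] + [object] + [Left object] + [Left]
  take object:  [object] + [object] + [object]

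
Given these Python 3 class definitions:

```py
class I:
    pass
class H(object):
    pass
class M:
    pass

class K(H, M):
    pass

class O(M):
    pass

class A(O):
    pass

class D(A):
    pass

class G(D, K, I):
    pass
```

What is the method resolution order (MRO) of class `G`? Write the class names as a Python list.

L[G] = G + merge(L[D], L[K], L[I], [D K I])
  take D:  [D A O M object] + [K H M object] + [I object] + [D K I]
  take A:  [A O M object] + [K H M object] + [I object] + [K I]
  take O:  [O M object] + [K H M object] + [I object] + [K I]
  take K:  [M object] + [K H M object] + [I object] + [K I]
  take H:  [M object] + [H M object] + [I object] + [I]
  take M:  [M object] + [M object] + [I object] + [I]
  take I:  [object] + [object] + [I object] + [I]
  take object:  [object] + [object] + [object]

[G, D, A, O, K, H, M, I, object]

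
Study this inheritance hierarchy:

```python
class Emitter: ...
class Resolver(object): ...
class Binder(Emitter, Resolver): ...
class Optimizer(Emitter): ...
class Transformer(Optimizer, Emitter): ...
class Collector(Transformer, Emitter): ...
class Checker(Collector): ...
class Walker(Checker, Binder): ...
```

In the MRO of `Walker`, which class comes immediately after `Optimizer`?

L[Walker] = Walker + merge(L[Checker], L[Binder], [Checker Binder])
  take Checker:  [Checker Collector Transformer Optimizer Emitter object] + [Binder Emitter Resolver object] + [Checker Binder]
  take Collector:  [Collector Transformer Optimizer Emitter object] + [Binder Emitter Resolver object] + [Binder]
  take Transformer:  [Transformer Optimizer Emitter object] + [Binder Emitter Resolver object] + [Binder]
  take Optimizer:  [Optimizer Emitter object] + [Binder Emitter Resolver object] + [Binder]
  take Binder:  [Emitter object] + [Binder Emitter Resolver object] + [Binder]
  take Emitter:  [Emitter object] + [Emitter Resolver object]
  take Resolver:  [object] + [Resolver object]
  take object:  [object] + [object]
MRO: Walker Checker Collector Transformer Optimizer Binder Emitter Resolver object
Optimizer is at position 4; next is Binder.

Binder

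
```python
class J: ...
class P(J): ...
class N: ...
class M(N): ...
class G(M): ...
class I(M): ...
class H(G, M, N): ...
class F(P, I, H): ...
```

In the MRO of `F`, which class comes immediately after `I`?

L[F] = F + merge(L[P], L[I], L[H], [P I H])
  take P:  [P J object] + [I M N object] + [H G M N object] + [P I H]
  take J:  [J object] + [I M N object] + [H G M N object] + [I H]
  take I:  [object] + [I M N object] + [H G M N object] + [I H]
  take H:  [object] + [M N object] + [H G M N object] + [H]
  take G:  [object] + [M N object] + [G M N object]
  take M:  [object] + [M N object] + [M N object]
  take N:  [object] + [N object] + [N object]
  take object:  [object] + [object] + [object]
MRO: F P J I H G M N object
I is at position 3; next is H.

H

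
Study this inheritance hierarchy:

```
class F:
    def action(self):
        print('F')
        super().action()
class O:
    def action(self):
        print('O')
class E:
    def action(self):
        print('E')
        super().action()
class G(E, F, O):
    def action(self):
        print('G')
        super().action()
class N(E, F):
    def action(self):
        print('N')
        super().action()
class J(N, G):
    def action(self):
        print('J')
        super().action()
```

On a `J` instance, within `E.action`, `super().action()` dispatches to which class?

F

L[J] = J + merge(L[N], L[G], [N G])
  take N:  [N E F object] + [G E F O object] + [N G]
  take G:  [E F object] + [G E F O object] + [G]
  take E:  [E F object] + [E F O object]
  take F:  [F object] + [F O object]
  take O:  [object] + [O object]
  take object:  [object] + [object]
MRO: J N G E F O object
super() in E.action on a J instance goes to the class after E in J's MRO: F.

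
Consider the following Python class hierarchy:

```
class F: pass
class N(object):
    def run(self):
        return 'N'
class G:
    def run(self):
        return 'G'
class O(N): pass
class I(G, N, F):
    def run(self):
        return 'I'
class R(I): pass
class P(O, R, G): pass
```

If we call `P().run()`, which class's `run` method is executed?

L[P] = P + merge(L[O], L[R], L[G], [O R G])
  take O:  [O N object] + [R I G N F object] + [G object] + [O R G]
  take R:  [N object] + [R I G N F object] + [G object] + [R G]
  take I:  [N object] + [I G N F object] + [G object] + [G]
  take G:  [N object] + [G N F object] + [G object] + [G]
  take N:  [N object] + [N F object] + [object]
  take F:  [object] + [F object] + [object]
  take object:  [object] + [object] + [object]
MRO: P O R I G N F object
run is defined in: G, I, N. First along the MRO is I.

I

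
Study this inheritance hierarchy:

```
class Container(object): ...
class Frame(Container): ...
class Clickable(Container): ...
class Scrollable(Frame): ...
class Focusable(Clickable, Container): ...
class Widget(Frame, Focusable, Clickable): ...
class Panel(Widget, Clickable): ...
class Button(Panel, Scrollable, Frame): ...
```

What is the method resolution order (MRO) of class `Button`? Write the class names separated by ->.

Button -> Panel -> Widget -> Scrollable -> Frame -> Focusable -> Clickable -> Container -> object

L[Button] = Button + merge(L[Panel], L[Scrollable], L[Frame], [Panel Scrollable Frame])
  take Panel:  [Panel Widget Frame Focusable Clickable Container object] + [Scrollable Frame Container object] + [Frame Container object] + [Panel Scrollable Frame]
  take Widget:  [Widget Frame Focusable Clickable Container object] + [Scrollable Frame Container object] + [Frame Container object] + [Scrollable Frame]
  take Scrollable:  [Frame Focusable Clickable Container object] + [Scrollable Frame Container object] + [Frame Container object] + [Scrollable Frame]
  take Frame:  [Frame Focusable Clickable Container object] + [Frame Container object] + [Frame Container object] + [Frame]
  take Focusable:  [Focusable Clickable Container object] + [Container object] + [Container object]
  take Clickable:  [Clickable Container object] + [Container object] + [Container object]
  take Container:  [Container object] + [Container object] + [Container object]
  take object:  [object] + [object] + [object]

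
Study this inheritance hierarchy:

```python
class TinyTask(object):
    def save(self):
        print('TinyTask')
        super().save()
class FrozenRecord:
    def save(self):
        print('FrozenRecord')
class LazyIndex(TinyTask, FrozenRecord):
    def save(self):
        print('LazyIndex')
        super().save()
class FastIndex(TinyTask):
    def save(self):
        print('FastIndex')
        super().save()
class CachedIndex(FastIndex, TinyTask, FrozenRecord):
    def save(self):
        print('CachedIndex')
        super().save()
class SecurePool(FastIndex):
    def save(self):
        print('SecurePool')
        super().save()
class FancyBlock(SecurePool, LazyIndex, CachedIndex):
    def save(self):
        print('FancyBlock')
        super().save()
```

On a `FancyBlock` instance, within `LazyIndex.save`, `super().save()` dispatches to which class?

CachedIndex

L[FancyBlock] = FancyBlock + merge(L[SecurePool], L[LazyIndex], L[CachedIndex], [SecurePool LazyIndex CachedIndex])
  take SecurePool:  [SecurePool FastIndex TinyTask object] + [LazyIndex TinyTask FrozenRecord object] + [CachedIndex FastIndex TinyTask FrozenRecord object] + [SecurePool LazyIndex CachedIndex]
  take LazyIndex:  [FastIndex TinyTask object] + [LazyIndex TinyTask FrozenRecord object] + [CachedIndex FastIndex TinyTask FrozenRecord object] + [LazyIndex CachedIndex]
  take CachedIndex:  [FastIndex TinyTask object] + [TinyTask FrozenRecord object] + [CachedIndex FastIndex TinyTask FrozenRecord object] + [CachedIndex]
  take FastIndex:  [FastIndex TinyTask object] + [TinyTask FrozenRecord object] + [FastIndex TinyTask FrozenRecord object]
  take TinyTask:  [TinyTask object] + [TinyTask FrozenRecord object] + [TinyTask FrozenRecord object]
  take FrozenRecord:  [object] + [FrozenRecord object] + [FrozenRecord object]
  take object:  [object] + [object] + [object]
MRO: FancyBlock SecurePool LazyIndex CachedIndex FastIndex TinyTask FrozenRecord object
super() in LazyIndex.save on a FancyBlock instance goes to the class after LazyIndex in FancyBlock's MRO: CachedIndex.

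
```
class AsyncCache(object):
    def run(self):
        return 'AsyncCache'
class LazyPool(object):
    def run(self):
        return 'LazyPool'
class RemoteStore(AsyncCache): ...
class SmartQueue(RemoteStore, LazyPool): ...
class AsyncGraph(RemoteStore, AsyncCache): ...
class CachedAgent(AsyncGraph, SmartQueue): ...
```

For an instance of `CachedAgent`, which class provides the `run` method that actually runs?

AsyncCache

L[CachedAgent] = CachedAgent + merge(L[AsyncGraph], L[SmartQueue], [AsyncGraph SmartQueue])
  take AsyncGraph:  [AsyncGraph RemoteStore AsyncCache object] + [SmartQueue RemoteStore AsyncCache LazyPool object] + [AsyncGraph SmartQueue]
  take SmartQueue:  [RemoteStore AsyncCache object] + [SmartQueue RemoteStore AsyncCache LazyPool object] + [SmartQueue]
  take RemoteStore:  [RemoteStore AsyncCache object] + [RemoteStore AsyncCache LazyPool object]
  take AsyncCache:  [AsyncCache object] + [AsyncCache LazyPool object]
  take LazyPool:  [object] + [LazyPool object]
  take object:  [object] + [object]
MRO: CachedAgent AsyncGraph SmartQueue RemoteStore AsyncCache LazyPool object
run is defined in: AsyncCache, LazyPool. First along the MRO is AsyncCache.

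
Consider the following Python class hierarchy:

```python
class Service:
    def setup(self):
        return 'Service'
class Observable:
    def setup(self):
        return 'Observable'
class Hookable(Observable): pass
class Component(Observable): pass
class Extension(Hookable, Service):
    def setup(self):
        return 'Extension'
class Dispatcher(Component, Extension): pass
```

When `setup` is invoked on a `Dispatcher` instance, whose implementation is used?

Extension

L[Dispatcher] = Dispatcher + merge(L[Component], L[Extension], [Component Extension])
  take Component:  [Component Observable object] + [Extension Hookable Observable Service object] + [Component Extension]
  take Extension:  [Observable object] + [Extension Hookable Observable Service object] + [Extension]
  take Hookable:  [Observable object] + [Hookable Observable Service object]
  take Observable:  [Observable object] + [Observable Service object]
  take Service:  [object] + [Service object]
  take object:  [object] + [object]
MRO: Dispatcher Component Extension Hookable Observable Service object
setup is defined in: Extension, Observable, Service. First along the MRO is Extension.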